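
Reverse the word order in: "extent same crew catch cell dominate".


Original: "extent same crew catch cell dominate"
Words (1..n): extent | same | crew | catch | cell | dominate
Reversed (n..1): dominate | cell | catch | crew | same | extent
Result = "dominate cell catch crew same extent"


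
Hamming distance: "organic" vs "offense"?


Comparing character by character (same length = 7):
  Pos 0: 'o' vs 'o' =
  Pos 1: 'r' vs 'f' !=
  Pos 2: 'g' vs 'f' !=
  Pos 3: 'a' vs 'e' !=
  Pos 4: 'n' vs 'n' =
  Pos 5: 'i' vs 's' !=
  Pos 6: 'c' vs 'e' !=
Hamming distance = 5


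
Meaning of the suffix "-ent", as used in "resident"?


Suffix: -ent
As in: resident -> reside + -ent, with a spelling change
Meaning = one who / that which


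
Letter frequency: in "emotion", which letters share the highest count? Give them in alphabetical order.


Word: "emotion"
Letter counts:
  'e': 1
  'i': 1
  'm': 1
  'n': 1
  'o': 2
  't': 1
Maximum count = 2
Most frequent = 'o' (2 times each)


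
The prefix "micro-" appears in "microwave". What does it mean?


Prefix: micro-
Example: microwave = micro- + wave
Meaning = small


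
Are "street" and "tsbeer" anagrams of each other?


Word 1: "street" → sorted: eerstt
Word 2: "tsbeer" → sorted: beerst
Same letters? eerstt != beerst
Anagram = No


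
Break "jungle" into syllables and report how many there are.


Word: "jungle"
Syllable breakdown: jun · gle
Counting: 2 parts
= 2 syllables


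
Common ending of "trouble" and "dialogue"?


Word 1: "trouble"
Word 2: "dialogue"
Comparing from end:
  Pos -1: 'e' == 'e'
  Pos -2: 'l' != 'u' (stop)
LCS = "e" (length 1)


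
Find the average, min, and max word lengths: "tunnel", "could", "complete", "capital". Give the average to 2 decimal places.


Lengths: "tunnel"=6, "could"=5, "complete"=8, "capital"=7
Sum = 26, Count = 4
Average = 26/4 = 6.50
= avg=6.50, min=5, max=8


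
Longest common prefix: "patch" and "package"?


Word 1: "patch"
Word 2: "package"
Comparing from start:
  Pos 0: 'p' == 'p'
  Pos 1: 'a' == 'a'
  Pos 2: 't' != 'c' (stop)
LCP = "pa" (length 2)


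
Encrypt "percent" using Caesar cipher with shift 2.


Word: "percent"
Shift: 2
Each letter → (letter + shift) mod 26:
  'p' (15) + 2 = 17 → 'r'
  'e' (4) + 2 = 6 → 'g'
  'r' (17) + 2 = 19 → 't'
  'c' (2) + 2 = 4 → 'e'
  'e' (4) + 2 = 6 → 'g'
  'n' (13) + 2 = 15 → 'p'
  't' (19) + 2 = 21 → 'v'
Result = "rgtegpv"


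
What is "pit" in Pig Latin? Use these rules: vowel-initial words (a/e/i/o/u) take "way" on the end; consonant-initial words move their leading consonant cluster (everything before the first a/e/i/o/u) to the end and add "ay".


Word: "pit"
Starts with consonant(s) → move to end, add 'ay'
Consonant cluster: "p"
Pig Latin = "itpay"


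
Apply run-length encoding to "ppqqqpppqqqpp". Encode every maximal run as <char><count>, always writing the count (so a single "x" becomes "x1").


String: "ppqqqpppqqqpp"
Scanning for consecutive runs:
  'p' x 2
  'q' x 3
  'p' x 3
  'q' x 3
  'p' x 2
RLE = "p2q3p3q3p2"


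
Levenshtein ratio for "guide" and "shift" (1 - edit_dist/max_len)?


Word 1: "guide" (length 5)
Word 2: "shift" (length 5)
One optimal edit sequence:
  1. substitute 'g' -> 's'  (+1)
  2. substitute 'u' -> 'h'  (+1)
  3. keep 'i'
  4. substitute 'd' -> 'f'  (+1)
  5. substitute 'e' -> 't'  (+1)
Edit distance = 4
Max length = max(5, 5) = 5
Similarity = 1 - 4/5
= 0.2000


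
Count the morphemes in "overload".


Word: "overload"
Morphemes: over- + load
Each morpheme carries meaning
= 2 morphemes


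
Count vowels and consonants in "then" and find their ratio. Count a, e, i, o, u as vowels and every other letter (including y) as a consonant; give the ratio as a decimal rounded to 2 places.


Word: "then"
Vowels (a,e,i,o,u): 1
Consonants: 3
Ratio = 1/3
= 0.33


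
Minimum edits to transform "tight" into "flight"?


Word 1: "tight" (length 5)
Word 2: "flight" (length 6)
One optimal edit sequence (insert/delete/substitute each cost 1):
  1. insert 'f'  (+1)
  2. substitute 't' -> 'l'  (+1)
  3. keep 'i'
  4. keep 'g'
  5. keep 'h'
  6. keep 't'
Total edit operations: 2
Edit distance = 2


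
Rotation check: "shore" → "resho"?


Word: "shore", Candidate: "resho"
Method: check if candidate is substring of word+word
"shoreshore" contains "resho"? Yes
Is rotation = Yes


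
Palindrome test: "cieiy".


Word: "cieiy"
Reversed: "yieic"
Forward == Backward? cieiy != yieic
Palindrome = No


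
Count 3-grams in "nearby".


Word: "nearby" (length 6)
Number of 3-grams = length - 3 + 1 = 6 - 3 + 1
= 4


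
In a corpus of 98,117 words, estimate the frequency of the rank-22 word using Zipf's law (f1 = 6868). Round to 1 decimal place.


Zipf's law: f(r) = f(1) / r
f(1) = 6868
f(22) = 6868 / 22
= 312.2 occurrences


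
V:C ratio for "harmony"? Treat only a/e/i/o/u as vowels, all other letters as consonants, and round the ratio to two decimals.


Word: "harmony"
Vowels (a,e,i,o,u): 2
Consonants: 5
Ratio = 2/5
= 0.40


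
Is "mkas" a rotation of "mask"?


Word: "mask", Candidate: "mkas"
Method: check if candidate is substring of word+word
"maskmask" contains "mkas"? No
Is rotation = No


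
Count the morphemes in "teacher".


Word: "teacher"
Morphemes: teach + -er
Each morpheme carries meaning
= 2 morphemes


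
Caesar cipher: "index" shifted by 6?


Word: "index"
Shift: 6
Each letter → (letter + shift) mod 26:
  'i' (8) + 6 = 14 → 'o'
  'n' (13) + 6 = 19 → 't'
  'd' (3) + 6 = 9 → 'j'
  'e' (4) + 6 = 10 → 'k'
  'x' (23) + 6 = 3 → 'd'
Result = "otjkd"


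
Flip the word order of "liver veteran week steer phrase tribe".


Original: "liver veteran week steer phrase tribe"
Words (1..n): liver | veteran | week | steer | phrase | tribe
Reversed (n..1): tribe | phrase | steer | week | veteran | liver
Result = "tribe phrase steer week veteran liver"


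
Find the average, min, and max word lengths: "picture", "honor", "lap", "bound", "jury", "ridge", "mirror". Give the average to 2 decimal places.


Lengths: "picture"=7, "honor"=5, "lap"=3, "bound"=5, "jury"=4, "ridge"=5, "mirror"=6
Sum = 35, Count = 7
Average = 35/7 = 5.00
= avg=5.00, min=3, max=7


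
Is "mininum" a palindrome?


Word: "mininum"
Reversed: "muninim"
Forward == Backward? mininum != muninim
Palindrome = No


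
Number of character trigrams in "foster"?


Word: "foster" (length 6)
Number of 3-grams = length - 3 + 1 = 6 - 3 + 1
= 4


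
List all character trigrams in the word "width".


Word: "width" (length 5)
Number of trigrams = 5 - 3 + 1 = 3
  Position 0: "wid"
  Position 1: "idt"
  Position 2: "dth"
Trigrams = "wid", "idt", "dth"


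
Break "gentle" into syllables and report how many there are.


Word: "gentle"
Syllable breakdown: gen | tle
Counting: 2 parts
= 2 syllables


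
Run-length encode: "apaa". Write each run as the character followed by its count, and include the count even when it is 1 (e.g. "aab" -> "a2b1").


String: "apaa"
Scanning for consecutive runs:
  'a' x 1
  'p' x 1
  'a' x 2
RLE = "a1p1a2"


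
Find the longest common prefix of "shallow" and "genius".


Word 1: "shallow"
Word 2: "genius"
Comparing from start:
  Pos 0: 's' != 'g' (stop)
LCP = "" (length 0)


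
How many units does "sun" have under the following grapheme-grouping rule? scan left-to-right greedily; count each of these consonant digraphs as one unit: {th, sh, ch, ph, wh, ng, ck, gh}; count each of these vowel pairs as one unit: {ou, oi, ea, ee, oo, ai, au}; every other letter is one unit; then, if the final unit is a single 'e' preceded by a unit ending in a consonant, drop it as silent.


Word: "sun" (3 letters)
Left-to-right scan:
  (1) 's' (letter)
  (2) 'u' (letter)
  (3) 'n' (letter)
Units from scan: 3
Sound units = 3 units


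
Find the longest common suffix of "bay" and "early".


Word 1: "bay"
Word 2: "early"
Comparing from end:
  Pos -1: 'y' == 'y'
  Pos -2: 'a' != 'l' (stop)
LCS = "y" (length 1)


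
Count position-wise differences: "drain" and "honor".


Comparing character by character (same length = 5):
  Pos 0: 'd' vs 'h' !=
  Pos 1: 'r' vs 'o' !=
  Pos 2: 'a' vs 'n' !=
  Pos 3: 'i' vs 'o' !=
  Pos 4: 'n' vs 'r' !=
Hamming distance = 5


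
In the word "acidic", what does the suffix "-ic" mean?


Suffix: -ic
As in: acidic -> acid + -ic
Meaning = relating to


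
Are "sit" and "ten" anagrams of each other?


Word 1: "sit" → sorted: ist
Word 2: "ten" → sorted: ent
Same letters? ist != ent
Anagram = No


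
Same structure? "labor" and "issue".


Pattern of "labor": [0, 1, 2, 3, 4]
Pattern of "issue": [0, 1, 1, 2, 3]
Patterns do not match
Same pattern = No


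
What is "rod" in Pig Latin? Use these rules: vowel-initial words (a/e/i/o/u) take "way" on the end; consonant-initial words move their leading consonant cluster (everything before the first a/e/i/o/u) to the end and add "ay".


Word: "rod"
Starts with consonant(s) → move to end, add 'ay'
Consonant cluster: "r"
Pig Latin = "odray"


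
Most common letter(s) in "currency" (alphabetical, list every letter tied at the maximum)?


Word: "currency"
Letter counts:
  'c': 2
  'e': 1
  'n': 1
  'r': 2
  'u': 1
  'y': 1
Maximum count = 2
Most frequent = 'c', 'r' (2 times each)


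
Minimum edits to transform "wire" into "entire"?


Word 1: "wire" (length 4)
Word 2: "entire" (length 6)
One optimal edit sequence (insert/delete/substitute each cost 1):
  1. insert 'e'  (+1)
  2. insert 'n'  (+1)
  3. substitute 'w' -> 't'  (+1)
  4. keep 'i'
  5. keep 'r'
  6. keep 'e'
Total edit operations: 3
Edit distance = 3


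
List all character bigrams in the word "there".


Word: "there" (length 5)
Number of bigrams = 5 - 2 + 1 = 4
  Position 0: "th"
  Position 1: "he"
  Position 2: "er"
  Position 3: "re"
Bigrams = "th", "he", "er", "re"


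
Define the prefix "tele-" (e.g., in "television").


Prefix: tele-
Example: television = tele- + vision
Meaning = distant


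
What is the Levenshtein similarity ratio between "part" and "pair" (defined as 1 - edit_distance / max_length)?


Word 1: "part" (length 4)
Word 2: "pair" (length 4)
One optimal edit sequence:
  1. keep 'p'
  2. keep 'a'
  3. substitute 'r' -> 'i'  (+1)
  4. substitute 't' -> 'r'  (+1)
Edit distance = 2
Max length = max(4, 4) = 4
Similarity = 1 - 2/4
= 0.5000


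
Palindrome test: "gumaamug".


Word: "gumaamug"
Reversed: "gumaamug"
Forward == Backward? gumaamug == gumaamug
Palindrome = Yes


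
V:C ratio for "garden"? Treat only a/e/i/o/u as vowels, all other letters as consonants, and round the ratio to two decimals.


Word: "garden"
Vowels (a,e,i,o,u): 2
Consonants: 4
Ratio = 2/4
= 0.50


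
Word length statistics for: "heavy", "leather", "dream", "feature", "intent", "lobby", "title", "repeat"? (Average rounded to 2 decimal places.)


Lengths: "heavy"=5, "leather"=7, "dream"=5, "feature"=7, "intent"=6, "lobby"=5, "title"=5, "repeat"=6
Sum = 46, Count = 8
Average = 46/8 = 5.75
= avg=5.75, min=5, max=7


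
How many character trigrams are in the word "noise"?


Word: "noise" (length 5)
Number of 3-grams = length - 3 + 1 = 5 - 3 + 1
= 3


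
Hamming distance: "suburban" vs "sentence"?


Comparing character by character (same length = 8):
  Pos 0: 's' vs 's' =
  Pos 1: 'u' vs 'e' !=
  Pos 2: 'b' vs 'n' !=
  Pos 3: 'u' vs 't' !=
  Pos 4: 'r' vs 'e' !=
  Pos 5: 'b' vs 'n' !=
  Pos 6: 'a' vs 'c' !=
  Pos 7: 'n' vs 'e' !=
Hamming distance = 7


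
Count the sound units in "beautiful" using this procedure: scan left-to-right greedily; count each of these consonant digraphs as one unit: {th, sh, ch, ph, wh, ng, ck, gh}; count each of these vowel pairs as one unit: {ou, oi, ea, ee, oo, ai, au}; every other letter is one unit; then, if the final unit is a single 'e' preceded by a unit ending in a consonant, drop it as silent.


Word: "beautiful" (9 letters)
Left-to-right scan:
  (1) 'b' (letter)
  (2) 'ea' (vowel-pair)
  (3) 'u' (letter)
  (4) 't' (letter)
  (5) 'i' (letter)
  (6) 'f' (letter)
  (7) 'u' (letter)
  (8) 'l' (letter)
Units from scan: 8
Sound units = 8 units


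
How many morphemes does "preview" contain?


Word: "preview"
Morphemes: pre- | view
Each morpheme carries meaning
= 2 morphemes


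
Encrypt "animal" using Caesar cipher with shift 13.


Word: "animal"
Shift: 13
Each letter → (letter + shift) mod 26:
  'a' (0) + 13 = 13 → 'n'
  'n' (13) + 13 = 0 → 'a'
  'i' (8) + 13 = 21 → 'v'
  'm' (12) + 13 = 25 → 'z'
  'a' (0) + 13 = 13 → 'n'
  'l' (11) + 13 = 24 → 'y'
Result = "navzny"


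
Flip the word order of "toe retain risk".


Original: "toe retain risk"
Words (1..n): toe | retain | risk
Reversed (n..1): risk | retain | toe
Result = "risk retain toe"


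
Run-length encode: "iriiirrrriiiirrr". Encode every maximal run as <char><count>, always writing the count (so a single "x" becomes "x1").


String: "iriiirrrriiiirrr"
Scanning for consecutive runs:
  'i' x 1
  'r' x 1
  'i' x 3
  'r' x 4
  'i' x 4
  'r' x 3
RLE = "i1r1i3r4i4r3"


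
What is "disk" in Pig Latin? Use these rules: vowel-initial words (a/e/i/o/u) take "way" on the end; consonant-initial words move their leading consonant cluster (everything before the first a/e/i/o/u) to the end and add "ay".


Word: "disk"
Starts with consonant(s) → move to end, add 'ay'
Consonant cluster: "d"
Pig Latin = "iskday"


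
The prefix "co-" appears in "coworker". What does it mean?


Prefix: co-
As in: coworker -> co- + worker
Meaning = together


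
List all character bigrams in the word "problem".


Word: "problem" (length 7)
Number of bigrams = 7 - 2 + 1 = 6
  Position 0: "pr"
  Position 1: "ro"
  Position 2: "ob"
  Position 3: "bl"
  Position 4: "le"
  Position 5: "em"
Bigrams = "pr", "ro", "ob", "bl", "le", "em"


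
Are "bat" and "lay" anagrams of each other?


Word 1: "bat" → sorted: abt
Word 2: "lay" → sorted: aly
Same letters? abt != aly
Anagram = No


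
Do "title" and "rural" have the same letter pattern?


Pattern of "title": [0, 1, 0, 2, 3]
Pattern of "rural": [0, 1, 0, 2, 3]
Patterns match
Same pattern = Yes


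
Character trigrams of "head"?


Word: "head" (length 4)
Number of trigrams = 4 - 3 + 1 = 2
  Position 0: "hea"
  Position 1: "ead"
Trigrams = "hea", "ead"


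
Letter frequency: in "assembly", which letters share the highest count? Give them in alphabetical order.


Word: "assembly"
Letter counts:
  'a': 1
  'b': 1
  'e': 1
  'l': 1
  'm': 1
  's': 2
  'y': 1
Maximum count = 2
Most frequent = 's' (2 times each)


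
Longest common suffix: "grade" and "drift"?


Word 1: "grade"
Word 2: "drift"
Comparing from end:
  Pos -1: 'e' != 't' (stop)
LCS = "" (length 0)


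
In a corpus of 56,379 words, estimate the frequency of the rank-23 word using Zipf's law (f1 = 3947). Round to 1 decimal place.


Zipf's law: f(r) = f(1) / r
f(1) = 3947
f(23) = 3947 / 23
= 171.6 occurrences


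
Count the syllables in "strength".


Word: "strength"
Syllable breakdown: strength
Counting: 1 part
= 1 syllable


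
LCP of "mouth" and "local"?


Word 1: "mouth"
Word 2: "local"
Comparing from start:
  Pos 0: 'm' != 'l' (stop)
LCP = "" (length 0)


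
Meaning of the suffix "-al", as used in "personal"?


Suffix: -al
Example: personal (person + -al)
Meaning = relating to


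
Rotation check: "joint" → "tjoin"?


Word: "joint", Candidate: "tjoin"
Method: check if candidate is substring of word+word
"jointjoint" contains "tjoin"? Yes
Is rotation = Yes


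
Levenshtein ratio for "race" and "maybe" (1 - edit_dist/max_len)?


Word 1: "race" (length 4)
Word 2: "maybe" (length 5)
One optimal edit sequence:
  1. substitute 'r' -> 'm'  (+1)
  2. keep 'a'
  3. insert 'y'  (+1)
  4. substitute 'c' -> 'b'  (+1)
  5. keep 'e'
Edit distance = 3
Max length = max(4, 5) = 5
Similarity = 1 - 3/5
= 0.4000


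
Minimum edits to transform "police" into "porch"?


Word 1: "police" (length 6)
Word 2: "porch" (length 5)
One optimal edit sequence (insert/delete/substitute each cost 1):
  1. keep 'p'
  2. keep 'o'
  3. delete 'l'  (+1)
  4. substitute 'i' -> 'r'  (+1)
  5. keep 'c'
  6. substitute 'e' -> 'h'  (+1)
Total edit operations: 3
Edit distance = 3


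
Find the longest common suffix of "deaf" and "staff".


Word 1: "deaf"
Word 2: "staff"
Comparing from end:
  Pos -1: 'f' == 'f'
  Pos -2: 'a' != 'f' (stop)
LCS = "f" (length 1)


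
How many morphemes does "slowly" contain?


Word: "slowly"
Morphemes: slow | -ly
Each morpheme carries meaning
= 2 morphemes


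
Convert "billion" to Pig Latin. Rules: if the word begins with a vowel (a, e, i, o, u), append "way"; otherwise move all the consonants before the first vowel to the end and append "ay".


Word: "billion"
Starts with consonant(s) → move to end, add 'ay'
Consonant cluster: "b"
Pig Latin = "illionbay"


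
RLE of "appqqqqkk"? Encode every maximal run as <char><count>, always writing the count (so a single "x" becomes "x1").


String: "appqqqqkk"
Scanning for consecutive runs:
  'a' x 1
  'p' x 2
  'q' x 4
  'k' x 2
RLE = "a1p2q4k2"


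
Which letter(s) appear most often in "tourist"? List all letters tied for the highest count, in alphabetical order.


Word: "tourist"
Letter counts:
  'i': 1
  'o': 1
  'r': 1
  's': 1
  't': 2
  'u': 1
Maximum count = 2
Most frequent = 't' (2 times each)


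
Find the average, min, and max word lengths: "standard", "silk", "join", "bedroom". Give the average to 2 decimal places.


Lengths: "standard"=8, "silk"=4, "join"=4, "bedroom"=7
Sum = 23, Count = 4
Average = 23/4 = 5.75
= avg=5.75, min=4, max=8


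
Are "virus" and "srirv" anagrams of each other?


Word 1: "virus" → sorted: irsuv
Word 2: "srirv" → sorted: irrsv
Same letters? irsuv != irrsv
Anagram = No


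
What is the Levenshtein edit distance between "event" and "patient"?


Word 1: "event" (length 5)
Word 2: "patient" (length 7)
One optimal edit sequence (insert/delete/substitute each cost 1):
  1. insert 'p'  (+1)
  2. insert 'a'  (+1)
  3. substitute 'e' -> 't'  (+1)
  4. substitute 'v' -> 'i'  (+1)
  5. keep 'e'
  6. keep 'n'
  7. keep 't'
Total edit operations: 4
Edit distance = 4


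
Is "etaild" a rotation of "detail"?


Word: "detail", Candidate: "etaild"
Method: check if candidate is substring of word+word
"detaildetail" contains "etaild"? Yes
Is rotation = Yes


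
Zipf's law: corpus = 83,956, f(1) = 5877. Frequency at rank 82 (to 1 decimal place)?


Zipf's law: f(r) = f(1) / r
f(1) = 5877
f(82) = 5877 / 82
= 71.7 occurrences


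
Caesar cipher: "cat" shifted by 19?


Word: "cat"
Shift: 19
Each letter → (letter + shift) mod 26:
  'c' (2) + 19 = 21 → 'v'
  'a' (0) + 19 = 19 → 't'
  't' (19) + 19 = 12 → 'm'
Result = "vtm"


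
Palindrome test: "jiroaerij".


Word: "jiroaerij"
Reversed: "jireaorij"
Forward == Backward? jiroaerij != jireaorij
Palindrome = No


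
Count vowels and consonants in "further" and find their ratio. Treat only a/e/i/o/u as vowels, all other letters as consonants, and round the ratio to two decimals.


Word: "further"
Vowels (a,e,i,o,u): 2
Consonants: 5
Ratio = 2/5
= 0.40


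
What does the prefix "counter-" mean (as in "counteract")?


Prefix: counter-
Example: counteract (counter- + act)
Meaning = against / opposite


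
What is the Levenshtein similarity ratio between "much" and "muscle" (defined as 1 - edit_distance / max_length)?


Word 1: "much" (length 4)
Word 2: "muscle" (length 6)
One optimal edit sequence:
  1. keep 'm'
  2. keep 'u'
  3. insert 's'  (+1)
  4. keep 'c'
  5. insert 'l'  (+1)
  6. substitute 'h' -> 'e'  (+1)
Edit distance = 3
Max length = max(4, 6) = 6
Similarity = 1 - 3/6
= 0.5000


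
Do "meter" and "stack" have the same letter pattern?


Pattern of "meter": [0, 1, 2, 1, 3]
Pattern of "stack": [0, 1, 2, 3, 4]
Patterns do not match
Same pattern = No


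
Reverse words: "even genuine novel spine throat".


Original: "even genuine novel spine throat"
Words (1..n): even | genuine | novel | spine | throat
Reversed (n..1): throat | spine | novel | genuine | even
Result = "throat spine novel genuine even"


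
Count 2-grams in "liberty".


Word: "liberty" (length 7)
Number of 2-grams = length - 2 + 1 = 7 - 2 + 1
= 6


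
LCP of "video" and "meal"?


Word 1: "video"
Word 2: "meal"
Comparing from start:
  Pos 0: 'v' != 'm' (stop)
LCP = "" (length 0)


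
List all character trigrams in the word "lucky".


Word: "lucky" (length 5)
Number of trigrams = 5 - 3 + 1 = 3
  Position 0: "luc"
  Position 1: "uck"
  Position 2: "cky"
Trigrams = "luc", "uck", "cky"


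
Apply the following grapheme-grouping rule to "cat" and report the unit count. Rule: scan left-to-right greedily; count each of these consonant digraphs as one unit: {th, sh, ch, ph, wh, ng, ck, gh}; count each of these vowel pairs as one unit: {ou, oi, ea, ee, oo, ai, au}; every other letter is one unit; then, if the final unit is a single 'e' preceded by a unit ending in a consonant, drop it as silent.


Word: "cat" (3 letters)
Left-to-right scan:
  (1) 'c' (letter)
  (2) 'a' (letter)
  (3) 't' (letter)
Units from scan: 3
Sound units = 3 units


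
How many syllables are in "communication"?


Word: "communication"
Syllable breakdown: com | mu | ni | ca | tion
Counting: 5 parts
= 5 syllables


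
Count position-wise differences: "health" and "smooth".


Comparing character by character (same length = 6):
  Pos 0: 'h' vs 's' !=
  Pos 1: 'e' vs 'm' !=
  Pos 2: 'a' vs 'o' !=
  Pos 3: 'l' vs 'o' !=
  Pos 4: 't' vs 't' =
  Pos 5: 'h' vs 'h' =
Hamming distance = 4


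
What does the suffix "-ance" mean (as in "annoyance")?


Suffix: -ance
Example: annoyance = annoy + -ance
Meaning = state of


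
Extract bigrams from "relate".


Word: "relate" (length 6)
Number of bigrams = 6 - 2 + 1 = 5
  Position 0: "re"
  Position 1: "el"
  Position 2: "la"
  Position 3: "at"
  Position 4: "te"
Bigrams = "re", "el", "la", "at", "te"


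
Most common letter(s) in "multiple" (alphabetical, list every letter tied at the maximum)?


Word: "multiple"
Letter counts:
  'e': 1
  'i': 1
  'l': 2
  'm': 1
  'p': 1
  't': 1
  'u': 1
Maximum count = 2
Most frequent = 'l' (2 times each)


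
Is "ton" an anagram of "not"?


Word 1: "not" → sorted: not
Word 2: "ton" → sorted: not
Same letters? not == not
Anagram = Yes


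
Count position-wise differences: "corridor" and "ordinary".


Comparing character by character (same length = 8):
  Pos 0: 'c' vs 'o' !=
  Pos 1: 'o' vs 'r' !=
  Pos 2: 'r' vs 'd' !=
  Pos 3: 'r' vs 'i' !=
  Pos 4: 'i' vs 'n' !=
  Pos 5: 'd' vs 'a' !=
  Pos 6: 'o' vs 'r' !=
  Pos 7: 'r' vs 'y' !=
Hamming distance = 8


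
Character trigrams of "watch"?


Word: "watch" (length 5)
Number of trigrams = 5 - 3 + 1 = 3
  Position 0: "wat"
  Position 1: "atc"
  Position 2: "tch"
Trigrams = "wat", "atc", "tch"


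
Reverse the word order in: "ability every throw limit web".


Original: "ability every throw limit web"
Words (1..n): ability | every | throw | limit | web
Reversed (n..1): web | limit | throw | every | ability
Result = "web limit throw every ability"


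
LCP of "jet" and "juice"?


Word 1: "jet"
Word 2: "juice"
Comparing from start:
  Pos 0: 'j' == 'j'
  Pos 1: 'e' != 'u' (stop)
LCP = "j" (length 1)


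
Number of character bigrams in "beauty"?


Word: "beauty" (length 6)
Number of 2-grams = length - 2 + 1 = 6 - 2 + 1
= 5


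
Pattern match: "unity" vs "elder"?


Pattern of "unity": [0, 1, 2, 3, 4]
Pattern of "elder": [0, 1, 2, 0, 3]
Patterns do not match
Same pattern = No


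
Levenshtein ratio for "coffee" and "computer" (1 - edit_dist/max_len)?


Word 1: "coffee" (length 6)
Word 2: "computer" (length 8)
One optimal edit sequence:
  1. keep 'c'
  2. keep 'o'
  3. insert 'm'  (+1)
  4. insert 'p'  (+1)
  5. substitute 'f' -> 'u'  (+1)
  6. substitute 'f' -> 't'  (+1)
  7. keep 'e'
  8. substitute 'e' -> 'r'  (+1)
Edit distance = 5
Max length = max(6, 8) = 8
Similarity = 1 - 5/8
= 0.3750


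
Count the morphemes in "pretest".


Word: "pretest"
Morphemes: pre- | test
Each morpheme carries meaning
= 2 morphemes


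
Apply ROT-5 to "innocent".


Word: "innocent"
Shift: 5
Each letter → (letter + shift) mod 26:
  'i' (8) + 5 = 13 → 'n'
  'n' (13) + 5 = 18 → 's'
  'n' (13) + 5 = 18 → 's'
  'o' (14) + 5 = 19 → 't'
  'c' (2) + 5 = 7 → 'h'
  'e' (4) + 5 = 9 → 'j'
  'n' (13) + 5 = 18 → 's'
  't' (19) + 5 = 24 → 'y'
Result = "nssthjsy"


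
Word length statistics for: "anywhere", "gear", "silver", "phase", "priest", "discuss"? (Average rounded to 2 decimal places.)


Lengths: "anywhere"=8, "gear"=4, "silver"=6, "phase"=5, "priest"=6, "discuss"=7
Sum = 36, Count = 6
Average = 36/6 = 6.00
= avg=6.00, min=4, max=8


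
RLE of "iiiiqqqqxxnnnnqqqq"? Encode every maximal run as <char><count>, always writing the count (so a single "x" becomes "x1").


String: "iiiiqqqqxxnnnnqqqq"
Scanning for consecutive runs:
  'i' x 4
  'q' x 4
  'x' x 2
  'n' x 4
  'q' x 4
RLE = "i4q4x2n4q4"


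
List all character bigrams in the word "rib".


Word: "rib" (length 3)
Number of bigrams = 3 - 2 + 1 = 2
  Position 0: "ri"
  Position 1: "ib"
Bigrams = "ri", "ib"


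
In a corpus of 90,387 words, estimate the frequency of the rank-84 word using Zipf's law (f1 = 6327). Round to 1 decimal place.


Zipf's law: f(r) = f(1) / r
f(1) = 6327
f(84) = 6327 / 84
= 75.3 occurrences


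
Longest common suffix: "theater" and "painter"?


Word 1: "theater"
Word 2: "painter"
Comparing from end:
  Pos -1: 'r' == 'r'
  Pos -2: 'e' == 'e'
  Pos -3: 't' == 't'
  Pos -4: 'a' != 'n' (stop)
LCS = "ter" (length 3)


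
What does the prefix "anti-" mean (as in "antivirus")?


Prefix: anti-
Example: antivirus (anti- + virus)
Meaning = against


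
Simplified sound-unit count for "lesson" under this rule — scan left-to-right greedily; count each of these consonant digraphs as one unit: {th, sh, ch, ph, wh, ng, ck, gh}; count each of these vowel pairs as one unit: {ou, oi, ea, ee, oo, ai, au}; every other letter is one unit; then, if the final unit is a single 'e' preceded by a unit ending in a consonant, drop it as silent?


Word: "lesson" (6 letters)
Left-to-right scan:
  1. 'l' (letter)
  2. 'e' (letter)
  3. 's' (letter)
  4. 's' (letter)
  5. 'o' (letter)
  6. 'n' (letter)
Units from scan: 6
Sound units = 6 units


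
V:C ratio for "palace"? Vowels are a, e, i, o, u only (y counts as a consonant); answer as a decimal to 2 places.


Word: "palace"
Vowels (a,e,i,o,u): 3
Consonants: 3
Ratio = 3/3
= 1.00


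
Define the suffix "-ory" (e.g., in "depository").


Suffix: -ory
Example: depository (deposit + -ory)
Meaning = relating to / place for


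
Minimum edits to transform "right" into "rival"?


Word 1: "right" (length 5)
Word 2: "rival" (length 5)
One optimal edit sequence (insert/delete/substitute each cost 1):
  1. keep 'r'
  2. keep 'i'
  3. substitute 'g' -> 'v'  (+1)
  4. substitute 'h' -> 'a'  (+1)
  5. substitute 't' -> 'l'  (+1)
Total edit operations: 3
Edit distance = 3


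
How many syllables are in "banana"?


Word: "banana"
Syllable breakdown: ba | na | na
Counting: 3 parts
= 3 syllables


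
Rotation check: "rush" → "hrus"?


Word: "rush", Candidate: "hrus"
Method: check if candidate is substring of word+word
"rushrush" contains "hrus"? Yes
Is rotation = Yes


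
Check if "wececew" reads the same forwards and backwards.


Word: "wececew"
Reversed: "wececew"
Forward == Backward? wececew == wececew
Palindrome = Yes


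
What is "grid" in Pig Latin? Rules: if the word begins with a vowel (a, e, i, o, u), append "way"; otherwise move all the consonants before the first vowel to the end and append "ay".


Word: "grid"
Starts with consonant(s) → move to end, add 'ay'
Consonant cluster: "gr"
Pig Latin = "idgray"


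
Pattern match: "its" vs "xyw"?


Pattern of "its": [0, 1, 2]
Pattern of "xyw": [0, 1, 2]
Patterns match
Same pattern = Yes


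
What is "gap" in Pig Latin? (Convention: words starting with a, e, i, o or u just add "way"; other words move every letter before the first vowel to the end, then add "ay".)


Word: "gap"
Starts with consonant(s) → move to end, add 'ay'
Consonant cluster: "g"
Pig Latin = "apgay"


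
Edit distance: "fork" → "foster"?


Word 1: "fork" (length 4)
Word 2: "foster" (length 6)
One optimal edit sequence (insert/delete/substitute each cost 1):
  1. keep 'f'
  2. keep 'o'
  3. insert 's'  (+1)
  4. insert 't'  (+1)
  5. substitute 'r' -> 'e'  (+1)
  6. substitute 'k' -> 'r'  (+1)
Total edit operations: 4
Edit distance = 4


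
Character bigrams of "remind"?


Word: "remind" (length 6)
Number of bigrams = 6 - 2 + 1 = 5
  Position 0: "re"
  Position 1: "em"
  Position 2: "mi"
  Position 3: "in"
  Position 4: "nd"
Bigrams = "re", "em", "mi", "in", "nd"


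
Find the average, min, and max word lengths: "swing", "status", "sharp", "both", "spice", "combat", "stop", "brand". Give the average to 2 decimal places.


Lengths: "swing"=5, "status"=6, "sharp"=5, "both"=4, "spice"=5, "combat"=6, "stop"=4, "brand"=5
Sum = 40, Count = 8
Average = 40/8 = 5.00
= avg=5.00, min=4, max=6


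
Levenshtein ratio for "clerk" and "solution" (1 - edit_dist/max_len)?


Word 1: "clerk" (length 5)
Word 2: "solution" (length 8)
One optimal edit sequence:
  1. insert 's'  (+1)
  2. substitute 'c' -> 'o'  (+1)
  3. keep 'l'
  4. insert 'u'  (+1)
  5. insert 't'  (+1)
  6. substitute 'e' -> 'i'  (+1)
  7. substitute 'r' -> 'o'  (+1)
  8. substitute 'k' -> 'n'  (+1)
Edit distance = 7
Max length = max(5, 8) = 8
Similarity = 1 - 7/8
= 0.1250


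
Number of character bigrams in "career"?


Word: "career" (length 6)
Number of 2-grams = length - 2 + 1 = 6 - 2 + 1
= 5


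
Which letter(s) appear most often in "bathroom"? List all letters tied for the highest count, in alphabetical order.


Word: "bathroom"
Letter counts:
  'a': 1
  'b': 1
  'h': 1
  'm': 1
  'o': 2
  'r': 1
  't': 1
Maximum count = 2
Most frequent = 'o' (2 times each)


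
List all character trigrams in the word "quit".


Word: "quit" (length 4)
Number of trigrams = 4 - 3 + 1 = 2
  Position 0: "qui"
  Position 1: "uit"
Trigrams = "qui", "uit"


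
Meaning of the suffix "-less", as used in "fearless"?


Suffix: -less
Example: fearless (fear + -less)
Meaning = without


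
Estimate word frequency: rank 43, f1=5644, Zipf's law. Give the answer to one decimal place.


Zipf's law: f(r) = f(1) / r
f(1) = 5644
f(43) = 5644 / 43
= 131.3 occurrences


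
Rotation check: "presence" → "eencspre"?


Word: "presence", Candidate: "eencspre"
Method: check if candidate is substring of word+word
"presencepresence" contains "eencspre"? No
Is rotation = No


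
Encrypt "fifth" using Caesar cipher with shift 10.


Word: "fifth"
Shift: 10
Each letter → (letter + shift) mod 26:
  'f' (5) + 10 = 15 → 'p'
  'i' (8) + 10 = 18 → 's'
  'f' (5) + 10 = 15 → 'p'
  't' (19) + 10 = 3 → 'd'
  'h' (7) + 10 = 17 → 'r'
Result = "pspdr"


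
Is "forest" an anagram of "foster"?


Word 1: "foster" → sorted: eforst
Word 2: "forest" → sorted: eforst
Same letters? eforst == eforst
Anagram = Yes


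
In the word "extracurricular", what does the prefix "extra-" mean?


Prefix: extra-
As in: extracurricular -> extra- + curricular
Meaning = beyond


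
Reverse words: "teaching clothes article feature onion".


Original: "teaching clothes article feature onion"
Words (1..n): teaching | clothes | article | feature | onion
Reversed (n..1): onion | feature | article | clothes | teaching
Result = "onion feature article clothes teaching"


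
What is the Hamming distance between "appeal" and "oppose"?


Comparing character by character (same length = 6):
  Pos 0: 'a' vs 'o' !=
  Pos 1: 'p' vs 'p' =
  Pos 2: 'p' vs 'p' =
  Pos 3: 'e' vs 'o' !=
  Pos 4: 'a' vs 's' !=
  Pos 5: 'l' vs 'e' !=
Hamming distance = 4


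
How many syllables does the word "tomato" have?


Word: "tomato"
Syllable breakdown: to-ma-to
Counting: 3 parts
= 3 syllables


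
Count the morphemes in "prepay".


Word: "prepay"
Morphemes: pre- + pay
Each morpheme carries meaning
= 2 morphemes


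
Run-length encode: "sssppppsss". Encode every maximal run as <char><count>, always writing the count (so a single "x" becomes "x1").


String: "sssppppsss"
Scanning for consecutive runs:
  's' x 3
  'p' x 4
  's' x 3
RLE = "s3p4s3"


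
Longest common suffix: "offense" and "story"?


Word 1: "offense"
Word 2: "story"
Comparing from end:
  Pos -1: 'e' != 'y' (stop)
LCS = "" (length 0)


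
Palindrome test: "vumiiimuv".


Word: "vumiiimuv"
Reversed: "vumiiimuv"
Forward == Backward? vumiiimuv == vumiiimuv
Palindrome = Yes


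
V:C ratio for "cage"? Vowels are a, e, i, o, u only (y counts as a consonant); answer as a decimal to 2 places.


Word: "cage"
Vowels (a,e,i,o,u): 2
Consonants: 2
Ratio = 2/2
= 1.00


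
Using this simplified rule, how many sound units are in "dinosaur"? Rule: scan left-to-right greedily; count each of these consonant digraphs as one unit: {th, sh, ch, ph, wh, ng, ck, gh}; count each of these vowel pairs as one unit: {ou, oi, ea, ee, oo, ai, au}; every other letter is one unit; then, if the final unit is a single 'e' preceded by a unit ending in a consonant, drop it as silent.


Word: "dinosaur" (8 letters)
Left-to-right scan:
  1. 'd' (letter)
  2. 'i' (letter)
  3. 'n' (letter)
  4. 'o' (letter)
  5. 's' (letter)
  6. 'au' (vowel-pair)
  7. 'r' (letter)
Units from scan: 7
Sound units = 7 units


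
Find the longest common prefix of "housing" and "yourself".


Word 1: "housing"
Word 2: "yourself"
Comparing from start:
  Pos 0: 'h' != 'y' (stop)
LCP = "" (length 0)


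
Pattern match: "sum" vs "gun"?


Pattern of "sum": [0, 1, 2]
Pattern of "gun": [0, 1, 2]
Patterns match
Same pattern = Yes


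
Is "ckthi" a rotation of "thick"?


Word: "thick", Candidate: "ckthi"
Method: check if candidate is substring of word+word
"thickthick" contains "ckthi"? Yes
Is rotation = Yes


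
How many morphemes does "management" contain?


Word: "management"
Morphemes: manage | -ment
Each morpheme carries meaning
= 2 morphemes


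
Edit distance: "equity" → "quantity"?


Word 1: "equity" (length 6)
Word 2: "quantity" (length 8)
One optimal edit sequence (insert/delete/substitute each cost 1):
  1. delete 'e'  (+1)
  2. keep 'q'
  3. keep 'u'
  4. insert 'a'  (+1)
  5. insert 'n'  (+1)
  6. insert 't'  (+1)
  7. keep 'i'
  8. keep 't'
  9. keep 'y'
Total edit operations: 4
Edit distance = 4


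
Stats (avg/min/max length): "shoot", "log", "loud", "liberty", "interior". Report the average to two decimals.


Lengths: "shoot"=5, "log"=3, "loud"=4, "liberty"=7, "interior"=8
Sum = 27, Count = 5
Average = 27/5 = 5.40
= avg=5.40, min=3, max=8


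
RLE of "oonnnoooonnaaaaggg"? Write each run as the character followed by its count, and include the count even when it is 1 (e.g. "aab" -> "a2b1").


String: "oonnnoooonnaaaaggg"
Scanning for consecutive runs:
  'o' x 2
  'n' x 3
  'o' x 4
  'n' x 2
  'a' x 4
  'g' x 3
RLE = "o2n3o4n2a4g3"


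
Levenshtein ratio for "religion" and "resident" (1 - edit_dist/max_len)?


Word 1: "religion" (length 8)
Word 2: "resident" (length 8)
One optimal edit sequence:
  1. keep 'r'
  2. keep 'e'
  3. substitute 'l' -> 's'  (+1)
  4. keep 'i'
  5. substitute 'g' -> 'd'  (+1)
  6. substitute 'i' -> 'e'  (+1)
  7. substitute 'o' -> 'n'  (+1)
  8. substitute 'n' -> 't'  (+1)
Edit distance = 5
Max length = max(8, 8) = 8
Similarity = 1 - 5/8
= 0.3750


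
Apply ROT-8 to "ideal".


Word: "ideal"
Shift: 8
Each letter → (letter + shift) mod 26:
  'i' (8) + 8 = 16 → 'q'
  'd' (3) + 8 = 11 → 'l'
  'e' (4) + 8 = 12 → 'm'
  'a' (0) + 8 = 8 → 'i'
  'l' (11) + 8 = 19 → 't'
Result = "qlmit"


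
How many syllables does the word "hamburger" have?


Word: "hamburger"
Syllable breakdown: ham · bur · ger
Counting: 3 parts
= 3 syllables


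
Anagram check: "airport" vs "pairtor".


Word 1: "airport" → sorted: aioprrt
Word 2: "pairtor" → sorted: aioprrt
Same letters? aioprrt == aioprrt
Anagram = Yes


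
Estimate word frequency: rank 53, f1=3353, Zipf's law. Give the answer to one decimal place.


Zipf's law: f(r) = f(1) / r
f(1) = 3353
f(53) = 3353 / 53
= 63.3 occurrences


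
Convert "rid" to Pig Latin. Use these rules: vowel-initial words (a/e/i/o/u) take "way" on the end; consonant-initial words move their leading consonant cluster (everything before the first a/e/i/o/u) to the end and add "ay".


Word: "rid"
Starts with consonant(s) → move to end, add 'ay'
Consonant cluster: "r"
Pig Latin = "idray"


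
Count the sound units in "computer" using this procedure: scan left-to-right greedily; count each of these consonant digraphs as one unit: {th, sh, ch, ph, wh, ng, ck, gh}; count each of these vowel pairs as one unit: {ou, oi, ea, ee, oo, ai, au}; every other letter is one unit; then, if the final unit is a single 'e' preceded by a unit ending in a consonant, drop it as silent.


Word: "computer" (8 letters)
Left-to-right scan:
  [1] 'c' (letter)
  [2] 'o' (letter)
  [3] 'm' (letter)
  [4] 'p' (letter)
  [5] 'u' (letter)
  [6] 't' (letter)
  [7] 'e' (letter)
  [8] 'r' (letter)
Units from scan: 8
Sound units = 8 units


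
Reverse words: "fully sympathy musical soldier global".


Original: "fully sympathy musical soldier global"
Words (1..n): fully | sympathy | musical | soldier | global
Reversed (n..1): global | soldier | musical | sympathy | fully
Result = "global soldier musical sympathy fully"


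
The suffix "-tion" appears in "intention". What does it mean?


Suffix: -tion
Example: intention (intend + -tion, with a spelling change)
Meaning = act or process


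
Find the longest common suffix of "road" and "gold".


Word 1: "road"
Word 2: "gold"
Comparing from end:
  Pos -1: 'd' == 'd'
  Pos -2: 'a' != 'l' (stop)
LCS = "d" (length 1)


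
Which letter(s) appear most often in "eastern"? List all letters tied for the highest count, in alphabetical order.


Word: "eastern"
Letter counts:
  'a': 1
  'e': 2
  'n': 1
  'r': 1
  's': 1
  't': 1
Maximum count = 2
Most frequent = 'e' (2 times each)


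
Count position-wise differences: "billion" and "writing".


Comparing character by character (same length = 7):
  Pos 0: 'b' vs 'w' !=
  Pos 1: 'i' vs 'r' !=
  Pos 2: 'l' vs 'i' !=
  Pos 3: 'l' vs 't' !=
  Pos 4: 'i' vs 'i' =
  Pos 5: 'o' vs 'n' !=
  Pos 6: 'n' vs 'g' !=
Hamming distance = 6


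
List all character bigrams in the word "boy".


Word: "boy" (length 3)
Number of bigrams = 3 - 2 + 1 = 2
  Position 0: "bo"
  Position 1: "oy"
Bigrams = "bo", "oy"


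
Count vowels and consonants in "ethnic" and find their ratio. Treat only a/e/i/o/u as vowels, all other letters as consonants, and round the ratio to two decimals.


Word: "ethnic"
Vowels (a,e,i,o,u): 2
Consonants: 4
Ratio = 2/4
= 0.50


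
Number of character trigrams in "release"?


Word: "release" (length 7)
Number of 3-grams = length - 3 + 1 = 7 - 3 + 1
= 5


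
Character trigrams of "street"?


Word: "street" (length 6)
Number of trigrams = 6 - 3 + 1 = 4
  Position 0: "str"
  Position 1: "tre"
  Position 2: "ree"
  Position 3: "eet"
Trigrams = "str", "tre", "ree", "eet"


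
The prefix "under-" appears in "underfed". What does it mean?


Prefix: under-
Example: underfed (under- + fed)
Meaning = insufficient


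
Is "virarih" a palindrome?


Word: "virarih"
Reversed: "hirariv"
Forward == Backward? virarih != hirariv
Palindrome = No
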